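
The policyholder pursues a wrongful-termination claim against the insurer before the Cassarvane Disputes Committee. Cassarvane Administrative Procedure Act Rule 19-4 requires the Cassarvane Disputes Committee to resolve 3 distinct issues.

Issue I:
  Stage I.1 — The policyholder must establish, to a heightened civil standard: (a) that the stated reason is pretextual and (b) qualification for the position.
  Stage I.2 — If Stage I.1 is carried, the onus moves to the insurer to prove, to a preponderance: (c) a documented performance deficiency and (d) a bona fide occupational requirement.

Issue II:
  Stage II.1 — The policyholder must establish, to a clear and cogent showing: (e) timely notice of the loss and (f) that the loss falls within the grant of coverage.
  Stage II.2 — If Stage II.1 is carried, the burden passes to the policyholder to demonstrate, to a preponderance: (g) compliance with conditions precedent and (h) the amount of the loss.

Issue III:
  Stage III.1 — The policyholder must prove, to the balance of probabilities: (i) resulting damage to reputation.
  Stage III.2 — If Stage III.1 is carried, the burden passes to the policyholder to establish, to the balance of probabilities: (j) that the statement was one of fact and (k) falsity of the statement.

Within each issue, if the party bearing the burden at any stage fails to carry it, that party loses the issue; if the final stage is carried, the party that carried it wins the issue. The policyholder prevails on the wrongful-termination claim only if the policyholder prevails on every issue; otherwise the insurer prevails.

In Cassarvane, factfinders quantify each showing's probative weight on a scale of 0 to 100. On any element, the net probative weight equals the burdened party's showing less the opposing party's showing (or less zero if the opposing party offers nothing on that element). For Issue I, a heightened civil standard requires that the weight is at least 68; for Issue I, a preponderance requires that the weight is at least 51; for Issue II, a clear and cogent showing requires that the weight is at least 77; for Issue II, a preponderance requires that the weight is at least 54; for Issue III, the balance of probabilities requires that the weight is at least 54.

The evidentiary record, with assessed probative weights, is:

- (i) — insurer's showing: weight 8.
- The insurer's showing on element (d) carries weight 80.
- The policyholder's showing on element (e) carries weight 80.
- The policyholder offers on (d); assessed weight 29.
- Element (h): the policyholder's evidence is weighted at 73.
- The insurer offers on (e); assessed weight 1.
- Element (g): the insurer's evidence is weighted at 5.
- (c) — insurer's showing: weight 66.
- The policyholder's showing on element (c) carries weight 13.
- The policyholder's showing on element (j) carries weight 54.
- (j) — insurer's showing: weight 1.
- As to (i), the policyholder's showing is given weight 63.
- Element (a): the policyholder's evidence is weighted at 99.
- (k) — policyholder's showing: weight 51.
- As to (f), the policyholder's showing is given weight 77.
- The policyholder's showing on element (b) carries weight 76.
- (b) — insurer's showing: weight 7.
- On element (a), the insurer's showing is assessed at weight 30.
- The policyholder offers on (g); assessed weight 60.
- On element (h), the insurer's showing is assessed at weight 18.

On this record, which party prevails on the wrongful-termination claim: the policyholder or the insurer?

— Issue I —
Stage I.1 — burden on policyholder; standard: a heightened civil standard (weight is at least 68).
    (a): 99 − 30 = 69 ≥ 68 [met]
    (b): 76 − 7 = 69 ≥ 68 [met]
  Stage I.1 is satisfied; the onus moves to the insurer.
Stage I.2 — burden on insurer; standard: a preponderance (weight is at least 51).
    (c): 66 − 13 = 53 ≥ 51 [met]
    (d): 80 − 29 = 51 ≥ 51 [met]
  All elements met at the final stage.
All stages carried — the insurer prevails on this issue.
— Issue II —
Stage II.1 (policyholder, a clear and cogent showing, weight is at least 77): (e) net 80−1=79 ≥ 77 — meets; (f) 77 ≥ 77 — meets.
  Stage II.1 carried; the burden remains with the policyholder.
Stage II.2 (policyholder, a preponderance, weight is at least 54): (g) net 60−5=55 ≥ 54 — meets; (h) net 73−18=55 ≥ 54 — meets.
  All elements met at the final stage.
With every stage satisfied, the policyholder prevails on this issue.
— Issue III —
At Stage III.1 the policyholder must meet the balance of probabilities (weight is at least 54): on (i) the weight is 63 less the opposing 8 gives net 55, which does reach 54, so (i) meets the standard.
  Stage III.1 is satisfied; the policyholder continues to bear the burden.
At Stage III.2 the policyholder must meet the balance of probabilities (weight is at least 54): on (j) the weight is 54 less the opposing 1 gives net 53, which does not reach 54, so (j) does not meet the standard; on (k) the weight is 51, which does not reach 54, so (k) does not meet the standard.
  Not every element is met, so the policyholder fails to carry Stage III.2.
So the insurer prevails on this issue.
Per-issue: Issue I → insurer; Issue II → policyholder; Issue III → insurer. The policyholder must prevail on every issue; overall, the insurer prevails.

insurer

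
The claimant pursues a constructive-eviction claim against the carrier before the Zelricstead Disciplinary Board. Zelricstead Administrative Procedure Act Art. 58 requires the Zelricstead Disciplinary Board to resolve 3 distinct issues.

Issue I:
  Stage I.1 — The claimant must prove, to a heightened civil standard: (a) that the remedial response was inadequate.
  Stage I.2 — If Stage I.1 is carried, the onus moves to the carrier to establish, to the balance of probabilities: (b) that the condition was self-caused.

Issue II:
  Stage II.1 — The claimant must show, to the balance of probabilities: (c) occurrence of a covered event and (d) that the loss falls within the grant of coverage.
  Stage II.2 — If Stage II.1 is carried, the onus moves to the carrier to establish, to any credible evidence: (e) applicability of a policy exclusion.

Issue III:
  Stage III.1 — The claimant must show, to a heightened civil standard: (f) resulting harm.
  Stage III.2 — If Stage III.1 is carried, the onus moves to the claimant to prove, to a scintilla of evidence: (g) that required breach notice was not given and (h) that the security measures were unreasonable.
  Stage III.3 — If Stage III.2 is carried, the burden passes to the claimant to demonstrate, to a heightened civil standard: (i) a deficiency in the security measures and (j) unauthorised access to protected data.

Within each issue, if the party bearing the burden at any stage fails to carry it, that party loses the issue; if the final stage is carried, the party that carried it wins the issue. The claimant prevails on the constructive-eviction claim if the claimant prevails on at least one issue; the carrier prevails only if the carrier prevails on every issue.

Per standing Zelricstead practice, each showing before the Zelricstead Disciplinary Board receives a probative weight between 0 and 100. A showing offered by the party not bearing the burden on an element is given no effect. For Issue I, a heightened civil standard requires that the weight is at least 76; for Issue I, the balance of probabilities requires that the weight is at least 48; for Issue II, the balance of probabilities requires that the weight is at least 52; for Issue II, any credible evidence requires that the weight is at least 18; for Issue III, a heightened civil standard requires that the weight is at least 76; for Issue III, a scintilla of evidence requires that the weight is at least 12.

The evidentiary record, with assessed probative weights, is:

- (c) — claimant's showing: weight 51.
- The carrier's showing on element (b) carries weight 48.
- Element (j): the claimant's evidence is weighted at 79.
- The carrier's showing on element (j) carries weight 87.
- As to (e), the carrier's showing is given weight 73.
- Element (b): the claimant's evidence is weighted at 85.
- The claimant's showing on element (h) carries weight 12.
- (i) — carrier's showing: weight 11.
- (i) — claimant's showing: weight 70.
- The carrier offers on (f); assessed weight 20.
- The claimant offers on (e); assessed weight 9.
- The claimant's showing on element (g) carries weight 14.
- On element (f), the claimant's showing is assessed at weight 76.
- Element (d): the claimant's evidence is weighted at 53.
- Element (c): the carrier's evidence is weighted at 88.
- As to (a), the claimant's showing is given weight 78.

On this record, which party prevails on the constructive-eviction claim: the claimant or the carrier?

carrier

— Issue I —
Stage I.1 (claimant, a heightened civil standard, weight is at least 76): (a) 78 ≥ 76 — meets.
  All elements met. The burden passes to the carrier.
Stage I.2 (carrier, the balance of probabilities, weight is at least 48): (b) 48 (claimant's 85 disregarded) ≥ 48 — meets.
  All elements met at the final stage.
All stages carried — the carrier prevails on this issue.
— Issue II —
At Stage II.1 the claimant must meet the balance of probabilities (weight is at least 52): on (c) the weight is 51 (the carrier's 88 is given no effect), < 52, so (c) does not meet the standard; on (d) the weight is 53, ≥ 52, so (d) meets the standard.
  The claimant does not carry Stage II.1.
The analysis ends at Stage II.1; the carrier prevails on this issue.
— Issue III —
At Stage III.1 the claimant must meet a heightened civil standard (weight is at least 76): on (f) the weight is 76 (the carrier's 20 is given no effect), ≥ 76, so (f) meets the standard.
  Stage III.1 is satisfied; the claimant continues to bear the burden.
At Stage III.2 the claimant must meet a scintilla of evidence (weight is at least 12): on (g) the weight is 14, which does reach 12, so (g) meets the standard; on (h) the weight is 12, ≥ 12, so (h) meets the standard.
  All elements met. The claimant retains the burden for Stage III.3.
At Stage III.3 the claimant must meet a heightened civil standard (weight is at least 76): on (i) the weight is 70 (the carrier's 11 is given no effect), which does not reach 76, so (i) does not meet the standard; on (j) the weight is 79 (the carrier's 87 is given no effect), ≥ 76, so (j) meets the standard.
  Not every element is met, so the claimant fails to carry Stage III.3.
The carrier prevails on this issue.
Per-issue: Issue I → carrier; Issue II → carrier; Issue III → carrier. The claimant must prevail on at least one issue; overall, the carrier prevails.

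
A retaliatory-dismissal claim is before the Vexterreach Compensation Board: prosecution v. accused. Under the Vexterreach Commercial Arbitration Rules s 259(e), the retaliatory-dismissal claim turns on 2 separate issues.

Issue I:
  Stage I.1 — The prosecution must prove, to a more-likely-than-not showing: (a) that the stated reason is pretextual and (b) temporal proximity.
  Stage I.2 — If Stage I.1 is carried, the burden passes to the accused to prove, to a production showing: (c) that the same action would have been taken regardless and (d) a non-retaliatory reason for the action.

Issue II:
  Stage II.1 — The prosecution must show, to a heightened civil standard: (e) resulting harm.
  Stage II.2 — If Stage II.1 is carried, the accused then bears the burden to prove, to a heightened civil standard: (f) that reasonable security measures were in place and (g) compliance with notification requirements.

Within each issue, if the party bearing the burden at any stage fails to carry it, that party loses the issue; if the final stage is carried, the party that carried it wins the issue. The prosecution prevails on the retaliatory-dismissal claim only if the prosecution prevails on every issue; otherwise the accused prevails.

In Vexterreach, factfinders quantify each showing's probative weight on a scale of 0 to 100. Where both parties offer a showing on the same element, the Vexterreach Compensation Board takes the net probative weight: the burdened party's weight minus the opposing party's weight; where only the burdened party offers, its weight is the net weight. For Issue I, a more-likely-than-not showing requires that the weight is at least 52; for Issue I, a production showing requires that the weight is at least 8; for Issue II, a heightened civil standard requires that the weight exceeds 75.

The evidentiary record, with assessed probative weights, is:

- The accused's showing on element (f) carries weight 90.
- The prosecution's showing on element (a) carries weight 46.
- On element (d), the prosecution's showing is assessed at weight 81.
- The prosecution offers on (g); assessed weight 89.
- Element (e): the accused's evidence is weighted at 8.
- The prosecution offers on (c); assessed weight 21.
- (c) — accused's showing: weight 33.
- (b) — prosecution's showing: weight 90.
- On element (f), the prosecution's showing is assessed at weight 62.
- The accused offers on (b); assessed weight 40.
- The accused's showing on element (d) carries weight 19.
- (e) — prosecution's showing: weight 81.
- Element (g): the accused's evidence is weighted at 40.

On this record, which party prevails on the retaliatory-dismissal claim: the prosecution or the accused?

accused

— Issue I —
Stage I.1 — burden on prosecution; standard: a more-likely-than-not showing (weight is at least 52).
    (a): 46 < 52 [not met]
    (b): 90 − 40 = 50 < 52 [not met]
  Not every element is met, so the prosecution fails to carry Stage I.1.
The analysis ends at Stage I.1; the accused prevails on this issue.
— Issue II —
At Stage II.1 the prosecution must meet a heightened civil standard (weight exceeds 75): on (e) the weight is 81 less the opposing 8 gives net 73, which does not exceed 75, so (e) does not meet the standard.
  The prosecution does not carry Stage II.1.
So the accused prevails on this issue.
Per-issue: Issue I → accused; Issue II → accused. The prosecution must prevail on every issue; overall, the accused prevails.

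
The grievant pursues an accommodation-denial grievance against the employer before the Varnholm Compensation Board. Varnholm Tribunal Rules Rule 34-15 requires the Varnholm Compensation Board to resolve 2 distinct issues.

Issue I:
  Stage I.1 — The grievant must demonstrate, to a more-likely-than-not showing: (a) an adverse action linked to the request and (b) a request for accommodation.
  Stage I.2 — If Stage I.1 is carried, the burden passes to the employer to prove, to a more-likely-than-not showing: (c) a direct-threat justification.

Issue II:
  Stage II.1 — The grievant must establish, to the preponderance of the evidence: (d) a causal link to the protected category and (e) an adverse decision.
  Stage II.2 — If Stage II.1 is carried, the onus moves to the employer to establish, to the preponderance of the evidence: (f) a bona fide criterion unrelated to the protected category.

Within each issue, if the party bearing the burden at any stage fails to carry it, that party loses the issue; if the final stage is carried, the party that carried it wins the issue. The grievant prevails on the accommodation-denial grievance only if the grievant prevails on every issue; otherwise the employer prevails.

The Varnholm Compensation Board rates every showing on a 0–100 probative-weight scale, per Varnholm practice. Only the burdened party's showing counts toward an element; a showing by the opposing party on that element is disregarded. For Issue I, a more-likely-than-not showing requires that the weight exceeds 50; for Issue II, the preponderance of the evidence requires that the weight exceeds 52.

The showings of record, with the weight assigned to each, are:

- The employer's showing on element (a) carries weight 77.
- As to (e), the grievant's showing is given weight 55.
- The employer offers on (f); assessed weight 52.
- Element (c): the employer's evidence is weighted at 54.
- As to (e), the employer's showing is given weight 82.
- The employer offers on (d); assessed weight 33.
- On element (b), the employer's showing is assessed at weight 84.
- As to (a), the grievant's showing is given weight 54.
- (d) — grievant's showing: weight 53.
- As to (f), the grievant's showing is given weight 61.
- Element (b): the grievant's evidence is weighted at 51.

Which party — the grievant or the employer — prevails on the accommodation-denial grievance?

— Issue I —
Stage I.1 — burden on grievant; standard: a more-likely-than-not showing (weight exceeds 50).
    (a): 54 (employer's 77 disregarded) > 50 [met]
    (b): 51 (employer's 84 disregarded) > 50 [met]
  Stage I.1 carried; the burden shifts to the employer.
Stage I.2 — burden on employer; standard: a more-likely-than-not showing (weight exceeds 50).
    (c): 54 > 50 [met]
  The employer carries the last stage.
Every stage carried; the employer prevails on this issue.
— Issue II —
At Stage II.1 the grievant must meet the preponderance of the evidence (weight exceeds 52): on (d) the weight is 53 (the employer's 33 is given no effect), which does exceed 52, so (d) meets the standard; on (e) the weight is 55 (the employer's 82 is given no effect), > 52, so (e) meets the standard.
  The grievant carries Stage II.1; the employer now bears the burden.
At Stage II.2 the employer must meet the preponderance of the evidence (weight exceeds 52): on (f) the weight is 52 (the grievant's 61 is given no effect), ≤ 52, so (f) does not meet the standard.
  The employer does not carry Stage II.2.
The analysis ends at Stage II.2; the grievant prevails on this issue.
Per-issue: Issue I → employer; Issue II → grievant. The grievant must prevail on every issue; overall, the employer prevails.

employer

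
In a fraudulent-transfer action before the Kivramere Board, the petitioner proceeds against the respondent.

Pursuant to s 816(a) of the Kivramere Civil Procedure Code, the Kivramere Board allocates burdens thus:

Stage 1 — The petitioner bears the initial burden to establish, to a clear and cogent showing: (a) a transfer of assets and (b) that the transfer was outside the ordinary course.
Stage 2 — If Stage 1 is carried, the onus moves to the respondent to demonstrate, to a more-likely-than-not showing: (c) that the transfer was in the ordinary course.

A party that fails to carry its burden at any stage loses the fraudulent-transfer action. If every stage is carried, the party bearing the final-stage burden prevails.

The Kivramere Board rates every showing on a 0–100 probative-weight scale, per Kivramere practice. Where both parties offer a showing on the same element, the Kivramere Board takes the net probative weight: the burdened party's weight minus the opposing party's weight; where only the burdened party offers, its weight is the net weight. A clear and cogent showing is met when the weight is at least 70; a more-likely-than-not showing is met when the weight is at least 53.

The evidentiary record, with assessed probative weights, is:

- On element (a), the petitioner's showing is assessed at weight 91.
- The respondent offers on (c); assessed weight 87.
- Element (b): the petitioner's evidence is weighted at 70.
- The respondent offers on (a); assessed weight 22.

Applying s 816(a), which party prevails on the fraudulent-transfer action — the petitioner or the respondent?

Stage 1 (petitioner, a clear and cogent showing, weight is at least 70): (a) net 91−22=69 < 70 — fails; (b) 70 ≥ 70 — meets.
  Stage 1 not carried; the petitioner fails its burden.
The respondent prevails.

respondent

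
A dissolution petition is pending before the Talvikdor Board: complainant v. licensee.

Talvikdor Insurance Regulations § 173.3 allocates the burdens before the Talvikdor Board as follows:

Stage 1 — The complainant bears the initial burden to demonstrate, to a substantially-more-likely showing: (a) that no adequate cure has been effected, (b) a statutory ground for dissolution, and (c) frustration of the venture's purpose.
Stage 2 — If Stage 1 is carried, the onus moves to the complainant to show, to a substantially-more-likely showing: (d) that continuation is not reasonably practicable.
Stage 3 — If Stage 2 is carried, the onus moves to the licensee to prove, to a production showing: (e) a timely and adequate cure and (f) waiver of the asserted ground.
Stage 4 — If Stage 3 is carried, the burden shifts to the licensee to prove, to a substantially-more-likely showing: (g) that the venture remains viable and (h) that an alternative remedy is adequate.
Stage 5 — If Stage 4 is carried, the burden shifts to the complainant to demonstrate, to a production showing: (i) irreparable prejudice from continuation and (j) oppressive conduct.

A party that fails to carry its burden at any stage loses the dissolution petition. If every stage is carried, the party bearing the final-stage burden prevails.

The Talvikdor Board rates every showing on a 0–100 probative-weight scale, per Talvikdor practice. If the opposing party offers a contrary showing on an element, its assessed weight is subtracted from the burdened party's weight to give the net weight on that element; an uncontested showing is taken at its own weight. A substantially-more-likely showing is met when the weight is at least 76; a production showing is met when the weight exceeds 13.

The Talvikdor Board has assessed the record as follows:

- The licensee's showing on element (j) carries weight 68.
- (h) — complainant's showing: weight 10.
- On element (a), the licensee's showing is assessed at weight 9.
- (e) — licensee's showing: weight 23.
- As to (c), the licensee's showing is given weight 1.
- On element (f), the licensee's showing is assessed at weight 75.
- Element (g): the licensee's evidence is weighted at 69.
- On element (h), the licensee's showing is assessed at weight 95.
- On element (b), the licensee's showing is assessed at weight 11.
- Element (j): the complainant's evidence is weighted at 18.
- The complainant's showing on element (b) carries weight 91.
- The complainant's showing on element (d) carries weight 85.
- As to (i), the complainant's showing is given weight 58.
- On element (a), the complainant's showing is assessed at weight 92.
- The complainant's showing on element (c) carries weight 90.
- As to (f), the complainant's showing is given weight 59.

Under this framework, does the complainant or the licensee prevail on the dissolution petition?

At Stage 1 the complainant must meet a substantially-more-likely showing (weight is at least 76): on (a) the weight is 92 less the opposing 9 gives net 83, ≥ 76, so (a) meets the standard; on (b) the weight is 91 less the opposing 11 gives net 80, ≥ 76, so (b) meets the standard; on (c) the weight is 90 less the opposing 1 gives net 89, which does reach 76, so (c) meets the standard.
  Stage 1 is satisfied; the complainant continues to bear the burden.
At Stage 2 the complainant must meet a substantially-more-likely showing (weight is at least 76): on (d) the weight is 85, ≥ 76, so (d) meets the standard.
  Stage 2 carried; the burden shifts to the licensee.
At Stage 3 the licensee must meet a production showing (weight exceeds 13): on (e) the weight is 23, which does exceed 13, so (e) meets the standard; on (f) the weight is 75 less the opposing 59 gives net 16, which does exceed 13, so (f) meets the standard.
  Stage 3 carried; the burden remains with the licensee.
At Stage 4 the licensee must meet a substantially-more-likely showing (weight is at least 76): on (g) the weight is 69, < 76, so (g) does not meet the standard; on (h) the weight is 95 less the opposing 10 gives net 85, ≥ 76, so (h) meets the standard.
  Stage 4 not carried; the licensee fails its burden.
So the complainant prevails.

complainant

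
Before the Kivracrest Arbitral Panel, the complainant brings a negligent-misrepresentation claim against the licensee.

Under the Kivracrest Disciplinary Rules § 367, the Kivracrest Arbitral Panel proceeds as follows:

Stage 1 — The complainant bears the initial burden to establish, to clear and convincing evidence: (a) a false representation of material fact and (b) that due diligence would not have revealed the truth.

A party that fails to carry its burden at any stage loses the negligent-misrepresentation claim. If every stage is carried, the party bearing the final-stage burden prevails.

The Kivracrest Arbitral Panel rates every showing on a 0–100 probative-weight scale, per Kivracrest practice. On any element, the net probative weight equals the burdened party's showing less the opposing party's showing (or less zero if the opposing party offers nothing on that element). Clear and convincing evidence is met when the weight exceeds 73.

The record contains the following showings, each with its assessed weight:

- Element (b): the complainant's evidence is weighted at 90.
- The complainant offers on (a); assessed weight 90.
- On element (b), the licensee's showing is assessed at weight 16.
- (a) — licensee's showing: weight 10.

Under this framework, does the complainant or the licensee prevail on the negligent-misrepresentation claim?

complainant

Stage 1 — burden on complainant; standard: clear and convincing evidence (weight exceeds 73).
    (a): 90 − 10 = 80 > 73 [met]
    (b): 90 − 16 = 74 > 73 [met]
  The complainant carries the last stage.
With every stage satisfied, the complainant prevails.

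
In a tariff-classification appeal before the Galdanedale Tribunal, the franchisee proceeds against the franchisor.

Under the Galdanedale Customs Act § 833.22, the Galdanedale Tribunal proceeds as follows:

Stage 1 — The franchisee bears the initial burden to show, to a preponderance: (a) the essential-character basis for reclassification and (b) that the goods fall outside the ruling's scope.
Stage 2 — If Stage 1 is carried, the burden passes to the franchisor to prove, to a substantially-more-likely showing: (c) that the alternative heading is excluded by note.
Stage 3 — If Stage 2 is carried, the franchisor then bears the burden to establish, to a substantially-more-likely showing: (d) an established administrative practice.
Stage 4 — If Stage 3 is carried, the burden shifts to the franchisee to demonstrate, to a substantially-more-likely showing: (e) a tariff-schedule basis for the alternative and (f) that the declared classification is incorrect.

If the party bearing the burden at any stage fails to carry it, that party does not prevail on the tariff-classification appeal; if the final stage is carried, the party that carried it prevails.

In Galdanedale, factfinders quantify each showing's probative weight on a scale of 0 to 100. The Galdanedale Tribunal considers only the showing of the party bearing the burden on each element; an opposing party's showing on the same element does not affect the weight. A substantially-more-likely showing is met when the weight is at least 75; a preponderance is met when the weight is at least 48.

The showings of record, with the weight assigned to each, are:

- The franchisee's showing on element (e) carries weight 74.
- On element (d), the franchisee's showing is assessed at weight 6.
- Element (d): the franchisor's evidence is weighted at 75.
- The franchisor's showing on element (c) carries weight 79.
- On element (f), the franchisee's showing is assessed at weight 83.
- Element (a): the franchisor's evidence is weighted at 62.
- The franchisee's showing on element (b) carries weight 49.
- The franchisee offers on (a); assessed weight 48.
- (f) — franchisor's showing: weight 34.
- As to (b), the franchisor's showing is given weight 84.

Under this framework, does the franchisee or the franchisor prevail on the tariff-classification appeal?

Stage 1 — burden on franchisee; standard: a preponderance (weight is at least 48).
    (a): 48 (franchisor's 62 disregarded) ≥ 48 [met]
    (b): 49 (franchisor's 84 disregarded) ≥ 48 [met]
  The franchisee carries Stage 1; the franchisor now bears the burden.
Stage 2 — burden on franchisor; standard: a substantially-more-likely showing (weight is at least 75).
    (c): 79 ≥ 75 [met]
  Stage 2 carried; the burden remains with the franchisor.
Stage 3 — burden on franchisor; standard: a substantially-more-likely showing (weight is at least 75).
    (d): 75 (franchisee's 6 disregarded) ≥ 75 [met]
  All elements met. The burden passes to the franchisee.
Stage 4 — burden on franchisee; standard: a substantially-more-likely showing (weight is at least 75).
    (e): 74 < 75 [not met]
    (f): 83 (franchisor's 34 disregarded) ≥ 75 [met]
  Not every element is met, so the franchisee fails to carry Stage 4.
So the franchisor prevails.

franchisor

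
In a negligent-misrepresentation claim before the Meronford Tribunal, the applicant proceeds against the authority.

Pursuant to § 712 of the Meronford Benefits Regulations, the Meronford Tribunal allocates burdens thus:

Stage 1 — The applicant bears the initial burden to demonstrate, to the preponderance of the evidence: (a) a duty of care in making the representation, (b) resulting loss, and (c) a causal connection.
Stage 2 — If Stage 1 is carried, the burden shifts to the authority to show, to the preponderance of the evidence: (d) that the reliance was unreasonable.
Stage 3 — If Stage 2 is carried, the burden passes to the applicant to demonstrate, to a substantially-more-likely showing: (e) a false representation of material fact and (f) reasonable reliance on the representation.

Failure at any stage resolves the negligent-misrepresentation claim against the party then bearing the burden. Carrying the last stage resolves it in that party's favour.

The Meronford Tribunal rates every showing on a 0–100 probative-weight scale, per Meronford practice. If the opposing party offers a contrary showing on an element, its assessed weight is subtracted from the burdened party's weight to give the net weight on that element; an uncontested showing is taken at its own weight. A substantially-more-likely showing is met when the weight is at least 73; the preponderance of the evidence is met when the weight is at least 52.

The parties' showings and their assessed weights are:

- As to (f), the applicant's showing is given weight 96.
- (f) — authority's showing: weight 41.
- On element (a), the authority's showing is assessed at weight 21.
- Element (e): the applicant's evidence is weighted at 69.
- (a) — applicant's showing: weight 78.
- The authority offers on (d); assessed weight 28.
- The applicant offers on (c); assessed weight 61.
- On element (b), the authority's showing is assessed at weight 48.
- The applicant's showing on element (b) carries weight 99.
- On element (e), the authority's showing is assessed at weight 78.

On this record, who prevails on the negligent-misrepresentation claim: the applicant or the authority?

authority

Stage 1 — burden on applicant; standard: the preponderance of the evidence (weight is at least 52).
    (a): 78 − 21 = 57 ≥ 52 [met]
    (b): 99 − 48 = 51 < 52 [not met]
    (c): 61 ≥ 52 [met]
  Stage 1 not carried; the applicant fails its burden.
The authority prevails.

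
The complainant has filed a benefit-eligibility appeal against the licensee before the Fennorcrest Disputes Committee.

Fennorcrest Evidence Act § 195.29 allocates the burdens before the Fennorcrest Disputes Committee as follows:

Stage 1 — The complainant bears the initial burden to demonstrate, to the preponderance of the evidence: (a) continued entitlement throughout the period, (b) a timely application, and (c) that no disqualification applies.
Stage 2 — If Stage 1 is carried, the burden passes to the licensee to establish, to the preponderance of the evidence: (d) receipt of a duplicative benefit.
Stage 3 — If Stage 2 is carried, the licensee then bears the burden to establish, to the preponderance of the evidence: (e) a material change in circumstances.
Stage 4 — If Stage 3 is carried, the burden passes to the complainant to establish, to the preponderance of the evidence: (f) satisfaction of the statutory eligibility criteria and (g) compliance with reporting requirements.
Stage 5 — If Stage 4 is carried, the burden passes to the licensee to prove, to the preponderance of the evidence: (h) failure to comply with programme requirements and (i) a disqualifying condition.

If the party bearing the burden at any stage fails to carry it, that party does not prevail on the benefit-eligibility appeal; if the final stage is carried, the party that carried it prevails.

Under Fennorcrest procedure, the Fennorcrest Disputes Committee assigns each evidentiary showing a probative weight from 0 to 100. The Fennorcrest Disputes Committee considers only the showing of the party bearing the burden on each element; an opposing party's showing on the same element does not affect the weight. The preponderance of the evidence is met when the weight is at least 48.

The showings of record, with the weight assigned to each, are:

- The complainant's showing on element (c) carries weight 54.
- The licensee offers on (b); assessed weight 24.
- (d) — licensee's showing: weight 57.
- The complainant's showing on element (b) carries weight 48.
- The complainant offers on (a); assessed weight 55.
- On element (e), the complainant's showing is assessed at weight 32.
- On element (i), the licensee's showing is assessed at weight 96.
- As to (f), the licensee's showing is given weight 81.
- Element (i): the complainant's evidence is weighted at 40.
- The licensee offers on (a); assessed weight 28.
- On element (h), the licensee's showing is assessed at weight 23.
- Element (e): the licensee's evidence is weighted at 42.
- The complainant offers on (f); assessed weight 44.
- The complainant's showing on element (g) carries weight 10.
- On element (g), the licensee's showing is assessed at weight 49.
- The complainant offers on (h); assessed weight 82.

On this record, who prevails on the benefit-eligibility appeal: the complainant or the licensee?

complainant

Stage 1 (complainant, the preponderance of the evidence, weight is at least 48): (a) 55 (licensee's 28 disregarded) ≥ 48 — meets; (b) 48 (licensee's 24 disregarded) ≥ 48 — meets; (c) 54 ≥ 48 — meets.
  Stage 1 carried; the burden shifts to the licensee.
Stage 2 (licensee, the preponderance of the evidence, weight is at least 48): (d) 57 ≥ 48 — meets.
  All elements met. The licensee retains the burden for Stage 3.
Stage 3 (licensee, the preponderance of the evidence, weight is at least 48): (e) 42 (complainant's 32 disregarded) < 48 — fails.
  The licensee does not carry Stage 3.
The complainant prevails.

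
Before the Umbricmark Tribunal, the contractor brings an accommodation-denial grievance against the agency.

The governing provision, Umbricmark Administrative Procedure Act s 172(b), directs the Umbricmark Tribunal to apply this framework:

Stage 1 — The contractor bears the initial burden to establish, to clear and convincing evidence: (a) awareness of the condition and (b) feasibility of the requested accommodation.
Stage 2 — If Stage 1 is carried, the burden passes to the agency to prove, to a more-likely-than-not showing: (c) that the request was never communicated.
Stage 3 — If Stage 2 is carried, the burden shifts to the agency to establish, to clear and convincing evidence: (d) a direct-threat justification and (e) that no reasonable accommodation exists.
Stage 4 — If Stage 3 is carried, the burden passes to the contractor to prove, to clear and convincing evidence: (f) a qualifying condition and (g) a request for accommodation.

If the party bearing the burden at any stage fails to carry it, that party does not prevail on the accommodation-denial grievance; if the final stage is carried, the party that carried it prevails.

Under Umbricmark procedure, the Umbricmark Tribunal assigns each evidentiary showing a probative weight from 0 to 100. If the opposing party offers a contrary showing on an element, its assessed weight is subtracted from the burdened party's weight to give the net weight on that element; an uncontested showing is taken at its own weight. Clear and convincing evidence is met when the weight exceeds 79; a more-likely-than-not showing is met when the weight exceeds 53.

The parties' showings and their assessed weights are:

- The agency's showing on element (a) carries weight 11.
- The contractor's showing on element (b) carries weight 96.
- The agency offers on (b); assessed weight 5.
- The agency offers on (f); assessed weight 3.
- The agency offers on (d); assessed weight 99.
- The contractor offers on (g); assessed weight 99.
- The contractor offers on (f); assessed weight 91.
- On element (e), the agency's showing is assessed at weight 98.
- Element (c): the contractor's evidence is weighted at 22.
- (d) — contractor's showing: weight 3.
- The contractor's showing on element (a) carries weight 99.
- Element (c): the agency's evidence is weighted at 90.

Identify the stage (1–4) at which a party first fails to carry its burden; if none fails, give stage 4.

Stage 1 — burden on contractor; standard: clear and convincing evidence (weight exceeds 79).
    (a): 99 − 11 = 88 > 79 [met]
    (b): 96 − 5 = 91 > 79 [met]
  The contractor carries Stage 1; the agency now bears the burden.
Stage 2 — burden on agency; standard: a more-likely-than-not showing (weight exceeds 53).
    (c): 90 − 22 = 68 > 53 [met]
  All elements met. The agency retains the burden for Stage 3.
Stage 3 — burden on agency; standard: clear and convincing evidence (weight exceeds 79).
    (d): 99 − 3 = 96 > 79 [met]
    (e): 98 > 79 [met]
  The agency carries Stage 3; the contractor now bears the burden.
Stage 4 — burden on contractor; standard: clear and convincing evidence (weight exceeds 79).
    (f): 91 − 3 = 88 > 79 [met]
    (g): 99 > 79 [met]
  All elements met at the final stage.
All stages carried — the contractor prevails.

stage 4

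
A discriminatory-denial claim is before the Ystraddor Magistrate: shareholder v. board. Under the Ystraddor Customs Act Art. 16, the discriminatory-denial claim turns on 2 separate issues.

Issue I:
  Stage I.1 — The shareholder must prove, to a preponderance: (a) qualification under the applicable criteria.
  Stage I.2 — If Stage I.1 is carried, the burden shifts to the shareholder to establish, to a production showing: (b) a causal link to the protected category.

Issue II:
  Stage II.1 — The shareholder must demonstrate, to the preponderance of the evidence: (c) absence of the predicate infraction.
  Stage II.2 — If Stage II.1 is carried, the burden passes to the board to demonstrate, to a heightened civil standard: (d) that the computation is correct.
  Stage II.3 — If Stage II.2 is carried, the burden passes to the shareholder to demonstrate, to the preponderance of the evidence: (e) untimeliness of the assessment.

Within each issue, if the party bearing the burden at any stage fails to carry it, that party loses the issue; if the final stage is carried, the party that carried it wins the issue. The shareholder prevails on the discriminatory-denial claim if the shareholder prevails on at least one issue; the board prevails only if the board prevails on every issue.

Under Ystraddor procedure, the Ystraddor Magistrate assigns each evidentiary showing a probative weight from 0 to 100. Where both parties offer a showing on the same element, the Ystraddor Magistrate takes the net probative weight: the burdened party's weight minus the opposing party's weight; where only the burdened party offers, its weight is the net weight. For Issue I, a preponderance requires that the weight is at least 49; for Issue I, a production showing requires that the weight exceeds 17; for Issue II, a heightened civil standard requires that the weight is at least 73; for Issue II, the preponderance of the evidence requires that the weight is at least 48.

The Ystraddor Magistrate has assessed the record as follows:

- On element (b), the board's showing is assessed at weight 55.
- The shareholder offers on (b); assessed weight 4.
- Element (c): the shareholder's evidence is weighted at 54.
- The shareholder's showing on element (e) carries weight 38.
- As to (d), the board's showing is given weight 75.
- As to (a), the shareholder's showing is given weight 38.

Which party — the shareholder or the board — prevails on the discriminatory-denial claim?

— Issue I —
Stage I.1 (shareholder, a preponderance, weight is at least 49): (a) 38 < 49 — fails.
  Stage I.1 not carried; the shareholder fails its burden.
The board prevails on this issue.
— Issue II —
Stage II.1 — burden on shareholder; standard: the preponderance of the evidence (weight is at least 48).
    (c): 54 ≥ 48 [met]
  Stage II.1 carried; the burden shifts to the board.
Stage II.2 — burden on board; standard: a heightened civil standard (weight is at least 73).
    (d): 75 ≥ 73 [met]
  Stage II.2 is satisfied; the onus moves to the shareholder.
Stage II.3 — burden on shareholder; standard: the preponderance of the evidence (weight is at least 48).
    (e): 38 < 48 [not met]
  Stage II.3 not carried; the shareholder fails its burden.
The board prevails on this issue.
Per-issue: Issue I → board; Issue II → board. The shareholder must prevail on at least one issue; overall, the board prevails.

board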